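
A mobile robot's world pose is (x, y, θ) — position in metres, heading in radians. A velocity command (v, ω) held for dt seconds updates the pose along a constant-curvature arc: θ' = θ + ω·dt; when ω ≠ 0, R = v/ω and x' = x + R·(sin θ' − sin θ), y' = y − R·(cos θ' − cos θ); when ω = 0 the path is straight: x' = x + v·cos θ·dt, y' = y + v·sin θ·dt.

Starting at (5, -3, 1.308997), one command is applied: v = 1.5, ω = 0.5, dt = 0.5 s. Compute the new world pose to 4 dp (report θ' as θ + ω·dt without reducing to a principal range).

(5.1020, -2.2589, 1.5590)

θ' = 1.3090 + 0.5·0.5 = 1.5590
R = v/ω = 1.5/0.5 = 3.0000
x' = 5 + 3.0000·(sin 1.5590 − sin 1.3090) = 5.1020
y' = -3 − 3.0000·(cos 1.5590 − cos 1.3090) = -2.2589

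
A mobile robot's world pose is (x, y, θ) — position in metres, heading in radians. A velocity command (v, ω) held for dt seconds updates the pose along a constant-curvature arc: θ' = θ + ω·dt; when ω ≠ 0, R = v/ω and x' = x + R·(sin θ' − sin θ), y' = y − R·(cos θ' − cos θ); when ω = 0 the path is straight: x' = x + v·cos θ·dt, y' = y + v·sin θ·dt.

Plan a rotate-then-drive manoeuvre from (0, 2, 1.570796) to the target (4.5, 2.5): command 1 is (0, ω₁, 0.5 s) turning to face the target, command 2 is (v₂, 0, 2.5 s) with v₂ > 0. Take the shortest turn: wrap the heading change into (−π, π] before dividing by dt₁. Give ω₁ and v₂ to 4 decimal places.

heading to target = atan2(2.5−2, 4.5−0) = 0.1107
Δθ = wrap(0.1107 − 1.5708) = -1.4601; ω₁ = Δθ/dt₁ = -2.9203
distance = √((4.5−0)² + (2.5−2)²) = 4.5277; v₂ = distance/dt₂ = 1.8111

ω₁ = -2.9203, v₂ = 1.8111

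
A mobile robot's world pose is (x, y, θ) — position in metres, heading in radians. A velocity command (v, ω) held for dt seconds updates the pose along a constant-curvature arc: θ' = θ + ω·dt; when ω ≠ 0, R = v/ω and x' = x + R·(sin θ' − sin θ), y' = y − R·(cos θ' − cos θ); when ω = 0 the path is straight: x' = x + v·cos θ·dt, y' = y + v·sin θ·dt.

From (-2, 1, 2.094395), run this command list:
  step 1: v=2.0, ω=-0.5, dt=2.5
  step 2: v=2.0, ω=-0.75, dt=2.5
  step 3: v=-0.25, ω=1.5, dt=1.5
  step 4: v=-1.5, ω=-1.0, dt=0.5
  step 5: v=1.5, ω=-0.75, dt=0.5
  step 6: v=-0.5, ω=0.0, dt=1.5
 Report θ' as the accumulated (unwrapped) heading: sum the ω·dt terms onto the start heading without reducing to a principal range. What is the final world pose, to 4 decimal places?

(1.9716, 4.7416, 0.3444)

step 1: θ'=0.8444 (R=-4.0000) → pose (-1.5262, 5.6567, 0.8444)
step 2: θ'=-1.0306 (R=-2.6667) → pose (2.7543, 5.2570, -1.0306)
step 3: θ'=1.2194 (R=-0.1667) → pose (2.4549, 5.2287, 1.2194)
step 4: θ'=0.7194 (R=1.5000) → pose (2.0349, 4.6167, 0.7194)
step 5: θ'=0.3444 (R=-2.0000) → pose (2.6775, 4.9949, 0.3444)
step 6: θ'=0.3444 (straight) → pose (1.9716, 4.7416, 0.3444)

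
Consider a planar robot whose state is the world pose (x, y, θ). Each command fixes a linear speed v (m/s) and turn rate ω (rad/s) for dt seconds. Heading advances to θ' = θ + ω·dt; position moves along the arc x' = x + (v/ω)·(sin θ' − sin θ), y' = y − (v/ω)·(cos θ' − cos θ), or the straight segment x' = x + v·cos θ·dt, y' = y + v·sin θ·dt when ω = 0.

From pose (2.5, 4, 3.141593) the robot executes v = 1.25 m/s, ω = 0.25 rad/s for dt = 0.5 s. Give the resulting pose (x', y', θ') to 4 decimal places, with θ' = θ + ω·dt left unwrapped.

θ' = 3.1416 + 0.25·0.5 = 3.2666
R = v/ω = 1.25/0.25 = 5.0000
x' = 2.5 + 5.0000·(sin 3.2666 − sin 3.1416) = 1.8766
y' = 4 − 5.0000·(cos 3.2666 − cos 3.1416) = 3.9610

(1.8766, 3.9610, 3.2666)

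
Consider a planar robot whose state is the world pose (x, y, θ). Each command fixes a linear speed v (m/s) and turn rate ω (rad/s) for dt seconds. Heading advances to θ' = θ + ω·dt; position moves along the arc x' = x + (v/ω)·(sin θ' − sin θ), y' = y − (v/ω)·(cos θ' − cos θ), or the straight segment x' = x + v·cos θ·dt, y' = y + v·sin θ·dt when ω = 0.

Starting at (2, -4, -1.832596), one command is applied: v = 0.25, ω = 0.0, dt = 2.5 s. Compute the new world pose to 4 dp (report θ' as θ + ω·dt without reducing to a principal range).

θ' = -1.8326 + 0.0·2.5 = -1.8326
ω = 0 → straight: x' = 2 + 0.25·cos(-1.8326)·2.5 = 1.8382
y' = -4 + 0.25·sin(-1.8326)·2.5 = -4.6037

(1.8382, -4.6037, -1.8326)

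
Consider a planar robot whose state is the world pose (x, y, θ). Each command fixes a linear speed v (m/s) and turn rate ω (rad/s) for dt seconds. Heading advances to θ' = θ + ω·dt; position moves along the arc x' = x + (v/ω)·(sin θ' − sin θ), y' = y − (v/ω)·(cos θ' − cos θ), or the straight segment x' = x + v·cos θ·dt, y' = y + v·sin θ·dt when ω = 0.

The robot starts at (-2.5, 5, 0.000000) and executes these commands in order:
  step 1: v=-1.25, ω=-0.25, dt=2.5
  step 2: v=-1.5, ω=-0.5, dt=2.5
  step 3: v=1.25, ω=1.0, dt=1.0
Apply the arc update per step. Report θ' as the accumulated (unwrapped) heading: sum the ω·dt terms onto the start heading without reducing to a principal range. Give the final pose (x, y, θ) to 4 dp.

step 1: θ'=-0.6250 (R=5.0000) → pose (-5.4255, 5.9452, -0.6250)
step 2: θ'=-1.8750 (R=3.0000) → pose (-6.5325, 9.2767, -1.8750)
step 3: θ'=-0.8750 (R=1.2500) → pose (-6.2993, 8.1010, -0.8750)

(-6.2993, 8.1010, -0.8750)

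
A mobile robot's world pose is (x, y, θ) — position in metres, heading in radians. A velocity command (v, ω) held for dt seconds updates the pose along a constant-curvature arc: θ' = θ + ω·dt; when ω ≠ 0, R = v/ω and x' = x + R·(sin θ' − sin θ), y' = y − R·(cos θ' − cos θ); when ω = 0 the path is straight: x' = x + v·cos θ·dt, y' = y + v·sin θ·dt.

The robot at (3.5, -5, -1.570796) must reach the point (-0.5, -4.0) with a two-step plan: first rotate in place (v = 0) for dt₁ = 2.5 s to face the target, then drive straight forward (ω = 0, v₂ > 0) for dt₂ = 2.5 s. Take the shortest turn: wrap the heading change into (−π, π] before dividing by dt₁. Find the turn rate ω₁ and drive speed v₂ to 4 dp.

heading to target = atan2(-4−-5, -0.5−3.5) = 2.8966
Δθ = wrap(2.8966 − -1.5708) = -1.8158; ω₁ = Δθ/dt₁ = -0.7263
distance = √((-0.5−3.5)² + (-4−-5)²) = 4.1231; v₂ = distance/dt₂ = 1.6492

ω₁ = -0.7263, v₂ = 1.6492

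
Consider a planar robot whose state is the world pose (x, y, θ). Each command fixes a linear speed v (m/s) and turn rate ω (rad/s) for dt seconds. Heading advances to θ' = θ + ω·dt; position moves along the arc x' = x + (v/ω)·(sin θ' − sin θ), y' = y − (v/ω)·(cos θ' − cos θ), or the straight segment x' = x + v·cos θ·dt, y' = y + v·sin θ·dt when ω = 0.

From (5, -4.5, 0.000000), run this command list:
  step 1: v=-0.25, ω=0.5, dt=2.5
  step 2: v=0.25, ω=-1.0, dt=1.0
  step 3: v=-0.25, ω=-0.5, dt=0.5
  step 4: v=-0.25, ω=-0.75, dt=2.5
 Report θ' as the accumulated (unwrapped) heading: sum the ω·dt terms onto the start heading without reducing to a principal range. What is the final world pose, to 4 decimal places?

step 1: θ'=1.2500 (R=-0.5000) → pose (4.5255, -4.8423, 1.2500)
step 2: θ'=0.2500 (R=-0.2500) → pose (4.7009, -4.6789, 0.2500)
step 3: θ'=0.0000 (R=0.5000) → pose (4.5772, -4.6945, 0.0000)
step 4: θ'=-1.8750 (R=0.3333) → pose (4.2592, -4.2613, -1.8750)

(4.2592, -4.2613, -1.8750)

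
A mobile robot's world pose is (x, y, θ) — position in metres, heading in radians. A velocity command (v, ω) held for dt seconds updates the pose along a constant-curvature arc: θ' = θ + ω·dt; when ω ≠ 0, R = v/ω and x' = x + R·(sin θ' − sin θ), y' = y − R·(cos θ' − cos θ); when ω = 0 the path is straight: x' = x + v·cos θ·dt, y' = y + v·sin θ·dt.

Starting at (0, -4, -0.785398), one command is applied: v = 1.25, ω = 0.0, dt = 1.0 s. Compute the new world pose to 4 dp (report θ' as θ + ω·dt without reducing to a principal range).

(0.8839, -4.8839, -0.7854)

θ' = -0.7854 + 0.0·1.0 = -0.7854
ω = 0 → straight: x' = 0 + 1.25·cos(-0.7854)·1.0 = 0.8839
y' = -4 + 1.25·sin(-0.7854)·1.0 = -4.8839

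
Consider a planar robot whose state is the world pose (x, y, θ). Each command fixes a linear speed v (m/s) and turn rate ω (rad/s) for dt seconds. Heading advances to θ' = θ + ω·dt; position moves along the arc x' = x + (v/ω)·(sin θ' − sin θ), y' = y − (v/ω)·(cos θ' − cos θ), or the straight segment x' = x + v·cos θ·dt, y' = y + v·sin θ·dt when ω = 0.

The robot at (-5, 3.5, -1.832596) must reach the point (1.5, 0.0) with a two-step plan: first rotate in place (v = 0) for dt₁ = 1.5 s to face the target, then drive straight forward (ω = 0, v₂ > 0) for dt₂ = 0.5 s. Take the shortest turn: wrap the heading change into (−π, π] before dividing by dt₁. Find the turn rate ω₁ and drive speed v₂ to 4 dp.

ω₁ = 0.8924, v₂ = 14.7648

heading to target = atan2(0−3.5, 1.5−-5) = -0.4939
Δθ = wrap(-0.4939 − -1.8326) = 1.3387; ω₁ = Δθ/dt₁ = 0.8924
distance = √((1.5−-5)² + (0−3.5)²) = 7.3824; v₂ = distance/dt₂ = 14.7648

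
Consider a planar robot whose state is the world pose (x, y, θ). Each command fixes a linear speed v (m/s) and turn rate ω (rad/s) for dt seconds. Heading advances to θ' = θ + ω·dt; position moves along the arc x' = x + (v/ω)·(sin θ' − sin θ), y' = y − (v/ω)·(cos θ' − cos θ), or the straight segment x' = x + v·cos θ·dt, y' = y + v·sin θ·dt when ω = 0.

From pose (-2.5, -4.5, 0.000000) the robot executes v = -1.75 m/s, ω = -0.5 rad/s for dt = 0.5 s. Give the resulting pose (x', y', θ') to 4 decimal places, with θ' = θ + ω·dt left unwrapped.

(-3.3659, -4.3912, -0.2500)

θ' = 0.0000 + -0.5·0.5 = -0.2500
R = v/ω = -1.75/-0.5 = 3.5000
x' = -2.5 + 3.5000·(sin -0.2500 − sin 0.0000) = -3.3659
y' = -4.5 − 3.5000·(cos -0.2500 − cos 0.0000) = -4.3912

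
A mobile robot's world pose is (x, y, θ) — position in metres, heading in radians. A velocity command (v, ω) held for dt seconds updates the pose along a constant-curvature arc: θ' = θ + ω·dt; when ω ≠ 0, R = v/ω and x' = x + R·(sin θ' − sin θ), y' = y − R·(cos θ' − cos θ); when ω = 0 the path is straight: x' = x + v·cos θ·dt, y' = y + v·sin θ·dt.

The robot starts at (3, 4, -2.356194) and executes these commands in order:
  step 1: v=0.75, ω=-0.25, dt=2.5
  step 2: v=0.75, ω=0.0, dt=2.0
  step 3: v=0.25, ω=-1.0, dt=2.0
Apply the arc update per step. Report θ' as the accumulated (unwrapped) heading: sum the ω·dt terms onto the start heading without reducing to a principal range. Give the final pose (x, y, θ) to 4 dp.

(-0.4039, 3.2334, -4.9812)

step 1: θ'=-2.9812 (R=-3.0000) → pose (1.3578, 3.1598, -2.9812)
step 2: θ'=-2.9812 (straight) → pose (-0.1229, 2.9203, -2.9812)
step 3: θ'=-4.9812 (R=-0.2500) → pose (-0.4039, 3.2334, -4.9812)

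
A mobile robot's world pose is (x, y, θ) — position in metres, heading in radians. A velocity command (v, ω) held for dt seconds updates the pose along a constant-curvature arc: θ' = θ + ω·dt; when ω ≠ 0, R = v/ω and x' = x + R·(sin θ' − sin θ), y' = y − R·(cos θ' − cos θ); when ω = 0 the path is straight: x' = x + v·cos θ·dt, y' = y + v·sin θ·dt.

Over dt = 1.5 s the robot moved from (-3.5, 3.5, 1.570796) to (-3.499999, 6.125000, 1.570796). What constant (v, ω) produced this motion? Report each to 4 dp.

v = 1.7500, ω = 0.0000

Δθ = 1.570796 − 1.570796 = 0.000000
ω = Δθ/dt = 0.000000/1.5 = 0.0000
ω = 0 → v = (Δx·cos θ + Δy·sin θ)/dt = 1.7500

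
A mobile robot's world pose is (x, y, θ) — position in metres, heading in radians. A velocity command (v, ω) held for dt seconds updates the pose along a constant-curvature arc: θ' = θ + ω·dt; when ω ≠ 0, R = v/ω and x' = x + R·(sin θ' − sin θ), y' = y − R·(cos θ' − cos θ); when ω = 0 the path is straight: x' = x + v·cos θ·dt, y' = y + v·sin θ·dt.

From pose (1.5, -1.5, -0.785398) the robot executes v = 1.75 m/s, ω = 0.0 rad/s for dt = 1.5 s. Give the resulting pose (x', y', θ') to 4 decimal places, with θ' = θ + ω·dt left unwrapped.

θ' = -0.7854 + 0.0·1.5 = -0.7854
ω = 0 → straight: x' = 1.5 + 1.75·cos(-0.7854)·1.5 = 3.3562
y' = -1.5 + 1.75·sin(-0.7854)·1.5 = -3.3562

(3.3562, -3.3562, -0.7854)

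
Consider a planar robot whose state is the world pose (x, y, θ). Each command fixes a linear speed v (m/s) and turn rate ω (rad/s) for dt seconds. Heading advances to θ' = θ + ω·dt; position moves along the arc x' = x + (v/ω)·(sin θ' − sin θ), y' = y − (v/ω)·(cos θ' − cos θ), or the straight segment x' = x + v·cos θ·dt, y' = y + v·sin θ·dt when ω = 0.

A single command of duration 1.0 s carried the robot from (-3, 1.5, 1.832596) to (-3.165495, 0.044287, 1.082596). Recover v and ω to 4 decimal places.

Δθ = 1.082596 − 1.832596 = -0.750000
ω = Δθ/dt = -0.750000/1.0 = -0.7500
R = −Δy/(cos θ' − cos θ) = 2.0000
v = R·ω = 2.0000·-0.7500 = -1.5000

v = -1.5000, ω = -0.7500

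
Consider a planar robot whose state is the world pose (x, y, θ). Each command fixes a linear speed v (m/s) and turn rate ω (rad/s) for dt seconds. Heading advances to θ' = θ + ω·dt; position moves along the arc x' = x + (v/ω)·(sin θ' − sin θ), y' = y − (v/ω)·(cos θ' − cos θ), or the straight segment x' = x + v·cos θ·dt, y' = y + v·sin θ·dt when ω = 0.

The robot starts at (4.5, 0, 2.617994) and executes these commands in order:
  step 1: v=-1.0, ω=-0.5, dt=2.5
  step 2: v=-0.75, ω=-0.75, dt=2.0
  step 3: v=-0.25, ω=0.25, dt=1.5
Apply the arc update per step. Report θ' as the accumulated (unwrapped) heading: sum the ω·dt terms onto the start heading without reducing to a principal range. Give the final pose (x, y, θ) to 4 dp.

step 1: θ'=1.3680 (R=2.0000) → pose (5.4590, -2.1349, 1.3680)
step 2: θ'=-0.1320 (R=1.0000) → pose (4.3479, -2.9248, -0.1320)
step 3: θ'=0.2430 (R=-1.0000) → pose (3.9757, -2.9454, 0.2430)

(3.9757, -2.9454, 0.2430)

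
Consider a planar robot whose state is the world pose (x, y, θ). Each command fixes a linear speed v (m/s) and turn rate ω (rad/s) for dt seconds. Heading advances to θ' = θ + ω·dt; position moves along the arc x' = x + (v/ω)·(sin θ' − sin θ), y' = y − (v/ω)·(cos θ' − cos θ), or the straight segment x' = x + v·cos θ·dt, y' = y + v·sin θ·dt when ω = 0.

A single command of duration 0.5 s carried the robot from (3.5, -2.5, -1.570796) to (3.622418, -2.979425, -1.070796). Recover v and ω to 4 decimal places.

Δθ = -1.070796 − -1.570796 = 0.500000
ω = Δθ/dt = 0.500000/0.5 = 1.0000
R = −Δy/(cos θ' − cos θ) = 1.0000
v = R·ω = 1.0000·1.0000 = 1.0000

v = 1.0000, ω = 1.0000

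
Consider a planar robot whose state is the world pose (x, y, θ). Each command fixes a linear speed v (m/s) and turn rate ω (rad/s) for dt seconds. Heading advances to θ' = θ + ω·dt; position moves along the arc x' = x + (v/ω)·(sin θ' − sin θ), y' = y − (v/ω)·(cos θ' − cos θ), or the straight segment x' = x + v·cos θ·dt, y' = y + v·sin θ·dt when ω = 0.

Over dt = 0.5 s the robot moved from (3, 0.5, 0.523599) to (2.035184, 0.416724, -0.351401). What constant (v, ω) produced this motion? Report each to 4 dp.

v = -2.0000, ω = -1.7500

Δθ = -0.351401 − 0.523599 = -0.875000
ω = Δθ/dt = -0.875000/0.5 = -1.7500
R = Δx/(sin θ' − sin θ) = 1.1429
v = R·ω = 1.1429·-1.7500 = -2.0000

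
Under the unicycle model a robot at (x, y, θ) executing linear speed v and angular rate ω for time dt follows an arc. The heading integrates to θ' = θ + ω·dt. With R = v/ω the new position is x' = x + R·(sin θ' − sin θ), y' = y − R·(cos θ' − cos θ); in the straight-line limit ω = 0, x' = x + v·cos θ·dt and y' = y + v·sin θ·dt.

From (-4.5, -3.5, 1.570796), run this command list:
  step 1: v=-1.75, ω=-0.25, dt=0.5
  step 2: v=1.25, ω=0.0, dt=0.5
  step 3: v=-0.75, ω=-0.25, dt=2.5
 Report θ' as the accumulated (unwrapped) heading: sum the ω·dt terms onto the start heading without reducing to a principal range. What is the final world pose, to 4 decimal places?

(-5.2582, -5.4235, 0.8208)

step 1: θ'=1.4458 (R=7.0000) → pose (-4.5546, -4.3727, 1.4458)
step 2: θ'=1.4458 (straight) → pose (-4.4767, -3.7526, 1.4458)
step 3: θ'=0.8208 (R=3.0000) → pose (-5.2582, -5.4235, 0.8208)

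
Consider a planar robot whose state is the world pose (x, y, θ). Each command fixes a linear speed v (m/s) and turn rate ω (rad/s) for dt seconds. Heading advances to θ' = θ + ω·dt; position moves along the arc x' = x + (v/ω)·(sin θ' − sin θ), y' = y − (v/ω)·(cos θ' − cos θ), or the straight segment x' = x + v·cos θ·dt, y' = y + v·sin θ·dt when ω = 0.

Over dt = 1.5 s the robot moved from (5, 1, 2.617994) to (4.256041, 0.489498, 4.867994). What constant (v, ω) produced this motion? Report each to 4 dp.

v = 0.7500, ω = 1.5000

Δθ = 4.867994 − 2.617994 = 2.250000
ω = Δθ/dt = 2.250000/1.5 = 1.5000
R = Δx/(sin θ' − sin θ) = 0.5000
v = R·ω = 0.5000·1.5000 = 0.7500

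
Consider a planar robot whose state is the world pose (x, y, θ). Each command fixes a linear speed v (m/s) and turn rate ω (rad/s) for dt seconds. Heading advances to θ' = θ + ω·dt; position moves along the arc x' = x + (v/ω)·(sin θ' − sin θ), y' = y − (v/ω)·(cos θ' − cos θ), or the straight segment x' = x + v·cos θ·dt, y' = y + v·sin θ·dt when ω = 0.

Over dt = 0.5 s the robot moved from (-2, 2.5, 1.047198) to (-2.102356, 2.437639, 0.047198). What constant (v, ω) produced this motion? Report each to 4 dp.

v = -0.2500, ω = -2.0000

Δθ = 0.047198 − 1.047198 = -1.000000
ω = Δθ/dt = -1.000000/0.5 = -2.0000
R = Δx/(sin θ' − sin θ) = 0.1250
v = R·ω = 0.1250·-2.0000 = -0.2500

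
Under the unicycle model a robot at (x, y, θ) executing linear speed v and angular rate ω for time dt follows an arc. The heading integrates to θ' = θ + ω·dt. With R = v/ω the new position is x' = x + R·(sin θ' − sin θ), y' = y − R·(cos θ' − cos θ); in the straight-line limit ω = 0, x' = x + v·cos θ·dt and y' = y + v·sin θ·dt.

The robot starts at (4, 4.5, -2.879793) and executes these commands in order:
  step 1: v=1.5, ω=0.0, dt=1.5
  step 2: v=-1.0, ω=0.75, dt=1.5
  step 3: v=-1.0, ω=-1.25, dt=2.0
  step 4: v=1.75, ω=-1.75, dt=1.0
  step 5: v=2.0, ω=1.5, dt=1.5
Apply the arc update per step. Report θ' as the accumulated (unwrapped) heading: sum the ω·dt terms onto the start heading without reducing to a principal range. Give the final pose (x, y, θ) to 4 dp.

step 1: θ'=-2.8798 (straight) → pose (1.8267, 3.9177, -2.8798)
step 2: θ'=-1.7548 (R=-1.3333) → pose (2.7924, 4.9616, -1.7548)
step 3: θ'=-4.2548 (R=0.8000) → pose (4.2966, 5.1687, -4.2548)
step 4: θ'=-6.0048 (R=-1.0000) → pose (4.9189, 6.5720, -6.0048)
step 5: θ'=-3.7548 (R=1.3333) → pose (5.3198, 8.9444, -3.7548)

(5.3198, 8.9444, -3.7548)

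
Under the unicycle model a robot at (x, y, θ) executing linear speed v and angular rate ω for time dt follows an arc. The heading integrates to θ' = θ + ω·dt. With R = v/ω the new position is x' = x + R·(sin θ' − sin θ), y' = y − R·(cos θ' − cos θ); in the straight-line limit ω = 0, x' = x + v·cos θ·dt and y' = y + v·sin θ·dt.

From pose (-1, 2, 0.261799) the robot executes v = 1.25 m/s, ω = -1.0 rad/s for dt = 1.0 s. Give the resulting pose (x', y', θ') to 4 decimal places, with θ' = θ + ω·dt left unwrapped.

(0.1647, 1.7172, -0.7382)

θ' = 0.2618 + -1.0·1.0 = -0.7382
R = v/ω = 1.25/-1.0 = -1.2500
x' = -1 + -1.2500·(sin -0.7382 − sin 0.2618) = 0.1647
y' = 2 − -1.2500·(cos -0.7382 − cos 0.2618) = 1.7172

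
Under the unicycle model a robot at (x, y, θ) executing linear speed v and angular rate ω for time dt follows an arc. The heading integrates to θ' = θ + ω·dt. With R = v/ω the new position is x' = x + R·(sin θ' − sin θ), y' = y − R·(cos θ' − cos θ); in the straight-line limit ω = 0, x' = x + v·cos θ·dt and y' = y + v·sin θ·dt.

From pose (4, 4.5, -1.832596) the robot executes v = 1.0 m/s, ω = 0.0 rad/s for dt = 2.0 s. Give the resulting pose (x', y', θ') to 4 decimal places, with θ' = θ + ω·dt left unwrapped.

θ' = -1.8326 + 0.0·2.0 = -1.8326
ω = 0 → straight: x' = 4 + 1.0·cos(-1.8326)·2.0 = 3.4824
y' = 4.5 + 1.0·sin(-1.8326)·2.0 = 2.5681

(3.4824, 2.5681, -1.8326)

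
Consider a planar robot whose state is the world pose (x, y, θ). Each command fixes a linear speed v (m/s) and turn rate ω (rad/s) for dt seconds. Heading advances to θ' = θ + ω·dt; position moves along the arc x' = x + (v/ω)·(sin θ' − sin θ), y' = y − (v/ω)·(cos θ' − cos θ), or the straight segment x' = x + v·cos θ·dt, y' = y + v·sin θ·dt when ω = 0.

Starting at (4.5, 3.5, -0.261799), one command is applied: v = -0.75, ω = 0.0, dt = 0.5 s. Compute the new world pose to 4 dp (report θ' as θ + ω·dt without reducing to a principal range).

θ' = -0.2618 + 0.0·0.5 = -0.2618
ω = 0 → straight: x' = 4.5 + -0.75·cos(-0.2618)·0.5 = 4.1378
y' = 3.5 + -0.75·sin(-0.2618)·0.5 = 3.5971

(4.1378, 3.5971, -0.2618)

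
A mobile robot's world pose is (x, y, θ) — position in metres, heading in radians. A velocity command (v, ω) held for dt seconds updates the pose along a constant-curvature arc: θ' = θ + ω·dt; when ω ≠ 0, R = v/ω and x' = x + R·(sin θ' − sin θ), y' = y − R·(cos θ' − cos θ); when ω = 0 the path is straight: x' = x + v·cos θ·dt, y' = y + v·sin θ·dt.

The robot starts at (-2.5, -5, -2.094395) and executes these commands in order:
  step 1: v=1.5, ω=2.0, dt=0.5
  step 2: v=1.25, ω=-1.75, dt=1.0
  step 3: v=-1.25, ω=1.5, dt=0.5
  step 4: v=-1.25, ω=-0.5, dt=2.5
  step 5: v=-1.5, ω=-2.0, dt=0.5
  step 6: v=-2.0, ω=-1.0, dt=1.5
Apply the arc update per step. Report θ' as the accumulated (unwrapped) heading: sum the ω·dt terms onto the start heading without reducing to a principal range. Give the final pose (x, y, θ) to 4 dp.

step 1: θ'=-1.0944 (R=0.7500) → pose (-2.5170, -5.7189, -1.0944)
step 2: θ'=-2.8444 (R=-0.7143) → pose (-2.9425, -6.7295, -2.8444)
step 3: θ'=-2.0944 (R=-0.8333) → pose (-2.4649, -6.3493, -2.0944)
step 4: θ'=-3.3444 (R=2.5000) → pose (0.2037, -5.1506, -3.3444)
step 5: θ'=-4.3444 (R=0.7500) → pose (0.7524, -5.6154, -4.3444)
step 6: θ'=-5.8444 (R=2.0000) → pose (-0.2640, -8.1454, -5.8444)

(-0.2640, -8.1454, -5.8444)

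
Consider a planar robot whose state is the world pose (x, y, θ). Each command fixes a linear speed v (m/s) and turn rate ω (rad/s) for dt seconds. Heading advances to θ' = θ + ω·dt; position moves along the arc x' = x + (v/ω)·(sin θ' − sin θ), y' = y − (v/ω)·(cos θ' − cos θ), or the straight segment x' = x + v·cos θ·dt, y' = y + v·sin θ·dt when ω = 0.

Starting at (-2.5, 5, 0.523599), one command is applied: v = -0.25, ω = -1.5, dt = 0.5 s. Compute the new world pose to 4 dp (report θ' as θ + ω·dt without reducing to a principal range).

θ' = 0.5236 + -1.5·0.5 = -0.2264
R = v/ω = -0.25/-1.5 = 0.1667
x' = -2.5 + 0.1667·(sin -0.2264 − sin 0.5236) = -2.6207
y' = 5 − 0.1667·(cos -0.2264 − cos 0.5236) = 4.9819

(-2.6207, 4.9819, -0.2264)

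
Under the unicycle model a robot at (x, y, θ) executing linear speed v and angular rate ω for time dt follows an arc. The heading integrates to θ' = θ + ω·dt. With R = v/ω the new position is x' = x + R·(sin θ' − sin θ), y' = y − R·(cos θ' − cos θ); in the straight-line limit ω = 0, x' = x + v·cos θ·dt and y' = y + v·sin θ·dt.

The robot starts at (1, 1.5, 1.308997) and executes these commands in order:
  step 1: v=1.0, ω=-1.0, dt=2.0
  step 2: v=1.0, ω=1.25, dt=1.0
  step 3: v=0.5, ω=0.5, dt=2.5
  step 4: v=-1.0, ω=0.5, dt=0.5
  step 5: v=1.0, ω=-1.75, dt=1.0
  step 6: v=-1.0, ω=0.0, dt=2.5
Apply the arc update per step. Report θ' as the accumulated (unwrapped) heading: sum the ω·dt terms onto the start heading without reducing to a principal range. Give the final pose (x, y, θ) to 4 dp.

(2.1053, 2.6197, 0.3090)

step 1: θ'=-0.6910 (R=-1.0000) → pose (2.6032, 2.0118, -0.6910)
step 2: θ'=0.5590 (R=0.8000) → pose (3.5374, 1.9500, 0.5590)
step 3: θ'=1.8090 (R=1.0000) → pose (3.9788, 3.0338, 1.8090)
step 4: θ'=2.0590 (R=-2.0000) → pose (4.1560, 2.5676, 2.0590)
step 5: θ'=0.3090 (R=-0.5714) → pose (4.4869, 3.3800, 0.3090)
step 6: θ'=0.3090 (straight) → pose (2.1053, 2.6197, 0.3090)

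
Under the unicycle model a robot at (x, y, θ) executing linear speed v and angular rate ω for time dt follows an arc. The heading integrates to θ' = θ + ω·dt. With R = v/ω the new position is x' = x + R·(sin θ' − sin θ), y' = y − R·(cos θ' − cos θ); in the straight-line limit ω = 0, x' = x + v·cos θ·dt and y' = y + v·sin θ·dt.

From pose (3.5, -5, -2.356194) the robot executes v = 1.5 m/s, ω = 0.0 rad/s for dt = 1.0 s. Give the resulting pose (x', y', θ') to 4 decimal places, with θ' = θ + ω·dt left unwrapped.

(2.4393, -6.0607, -2.3562)

θ' = -2.3562 + 0.0·1.0 = -2.3562
ω = 0 → straight: x' = 3.5 + 1.5·cos(-2.3562)·1.0 = 2.4393
y' = -5 + 1.5·sin(-2.3562)·1.0 = -6.0607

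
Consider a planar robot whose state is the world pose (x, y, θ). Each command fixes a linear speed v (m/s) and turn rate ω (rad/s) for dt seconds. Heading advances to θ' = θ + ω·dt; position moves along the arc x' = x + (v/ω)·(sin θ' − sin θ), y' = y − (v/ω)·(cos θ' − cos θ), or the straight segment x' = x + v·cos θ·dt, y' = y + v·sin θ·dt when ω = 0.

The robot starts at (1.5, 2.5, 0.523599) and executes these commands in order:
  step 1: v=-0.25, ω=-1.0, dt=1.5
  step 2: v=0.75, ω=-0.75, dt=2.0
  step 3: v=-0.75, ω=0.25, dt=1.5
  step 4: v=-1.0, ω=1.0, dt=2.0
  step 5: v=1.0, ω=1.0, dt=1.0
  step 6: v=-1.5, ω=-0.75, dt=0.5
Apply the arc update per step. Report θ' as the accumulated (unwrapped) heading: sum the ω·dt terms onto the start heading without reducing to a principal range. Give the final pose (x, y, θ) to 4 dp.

step 1: θ'=-0.9764 (R=0.2500) → pose (1.1679, 2.5765, -0.9764)
step 2: θ'=-2.4764 (R=-1.0000) → pose (0.9566, 1.2297, -2.4764)
step 3: θ'=-2.1014 (R=-3.0000) → pose (1.6925, 2.0719, -2.1014)
step 4: θ'=-0.1014 (R=-1.0000) → pose (0.9312, 3.5728, -0.1014)
step 5: θ'=0.8986 (R=1.0000) → pose (1.8149, 3.9450, 0.8986)
step 6: θ'=0.5236 (R=2.0000) → pose (1.2500, 3.4584, 0.5236)

(1.2500, 3.4584, 0.5236)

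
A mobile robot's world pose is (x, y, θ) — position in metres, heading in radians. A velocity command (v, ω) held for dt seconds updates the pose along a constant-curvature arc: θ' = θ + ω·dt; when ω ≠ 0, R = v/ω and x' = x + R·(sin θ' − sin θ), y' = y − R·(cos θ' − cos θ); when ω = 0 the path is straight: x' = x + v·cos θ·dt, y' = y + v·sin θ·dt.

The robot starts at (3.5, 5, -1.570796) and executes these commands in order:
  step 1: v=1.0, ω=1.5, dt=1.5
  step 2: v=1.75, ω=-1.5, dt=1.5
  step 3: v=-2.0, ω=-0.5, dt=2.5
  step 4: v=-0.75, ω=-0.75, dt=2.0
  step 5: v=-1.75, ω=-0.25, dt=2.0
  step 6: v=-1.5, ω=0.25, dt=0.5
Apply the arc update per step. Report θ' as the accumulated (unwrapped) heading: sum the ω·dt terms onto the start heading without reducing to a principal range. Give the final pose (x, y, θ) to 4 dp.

step 1: θ'=0.6792 (R=0.6667) → pose (4.5854, 4.4813, 0.6792)
step 2: θ'=-1.5708 (R=-1.1667) → pose (6.4850, 3.5735, -1.5708)
step 3: θ'=-2.8208 (R=4.0000) → pose (9.2237, 7.3695, -2.8208)
step 4: θ'=-4.3208 (R=1.0000) → pose (10.4633, 6.8021, -4.3208)
step 5: θ'=-4.8208 (R=7.0000) → pose (10.9521, 3.3732, -4.8208)
step 6: θ'=-4.6958 (R=-6.0000) → pose (10.9177, 2.6244, -4.6958)

(10.9177, 2.6244, -4.6958)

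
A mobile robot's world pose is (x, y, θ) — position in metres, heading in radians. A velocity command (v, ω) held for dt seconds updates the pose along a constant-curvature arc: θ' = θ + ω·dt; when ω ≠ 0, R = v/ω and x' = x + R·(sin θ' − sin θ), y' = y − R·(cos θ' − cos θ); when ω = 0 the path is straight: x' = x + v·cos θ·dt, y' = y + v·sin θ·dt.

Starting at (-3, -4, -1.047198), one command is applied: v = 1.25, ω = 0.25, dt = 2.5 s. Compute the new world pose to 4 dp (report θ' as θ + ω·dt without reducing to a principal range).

(-0.7187, -6.0610, -0.4222)

θ' = -1.0472 + 0.25·2.5 = -0.4222
R = v/ω = 1.25/0.25 = 5.0000
x' = -3 + 5.0000·(sin -0.4222 − sin -1.0472) = -0.7187
y' = -4 − 5.0000·(cos -0.4222 − cos -1.0472) = -6.0610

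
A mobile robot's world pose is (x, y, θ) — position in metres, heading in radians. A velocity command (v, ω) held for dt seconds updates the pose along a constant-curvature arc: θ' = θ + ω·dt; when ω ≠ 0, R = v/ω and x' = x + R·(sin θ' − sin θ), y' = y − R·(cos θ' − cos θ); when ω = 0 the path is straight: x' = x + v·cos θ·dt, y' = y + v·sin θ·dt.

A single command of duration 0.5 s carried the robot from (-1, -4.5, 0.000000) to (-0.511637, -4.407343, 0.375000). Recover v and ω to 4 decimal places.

Δθ = 0.375000 − 0.000000 = 0.375000
ω = Δθ/dt = 0.375000/0.5 = 0.7500
R = Δx/(sin θ' − sin θ) = 1.3333
v = R·ω = 1.3333·0.7500 = 1.0000

v = 1.0000, ω = 0.7500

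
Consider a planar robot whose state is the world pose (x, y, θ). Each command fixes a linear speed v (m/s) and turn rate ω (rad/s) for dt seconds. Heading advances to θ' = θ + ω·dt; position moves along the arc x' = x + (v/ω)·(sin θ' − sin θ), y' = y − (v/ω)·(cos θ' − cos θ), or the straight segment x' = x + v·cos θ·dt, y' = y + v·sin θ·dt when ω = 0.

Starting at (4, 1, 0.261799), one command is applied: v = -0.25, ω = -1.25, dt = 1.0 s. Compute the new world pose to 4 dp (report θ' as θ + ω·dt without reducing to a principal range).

(3.7812, 1.0831, -0.9882)

θ' = 0.2618 + -1.25·1.0 = -0.9882
R = v/ω = -0.25/-1.25 = 0.2000
x' = 4 + 0.2000·(sin -0.9882 − sin 0.2618) = 3.7812
y' = 1 − 0.2000·(cos -0.9882 − cos 0.2618) = 1.0831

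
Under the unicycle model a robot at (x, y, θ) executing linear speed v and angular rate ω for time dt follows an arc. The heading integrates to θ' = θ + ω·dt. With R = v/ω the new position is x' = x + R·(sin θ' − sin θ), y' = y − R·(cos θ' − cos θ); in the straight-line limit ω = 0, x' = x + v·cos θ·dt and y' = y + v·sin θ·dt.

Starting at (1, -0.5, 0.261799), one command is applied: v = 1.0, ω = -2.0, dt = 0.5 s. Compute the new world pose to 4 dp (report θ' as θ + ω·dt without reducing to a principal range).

θ' = 0.2618 + -2.0·0.5 = -0.7382
R = v/ω = 1.0/-2.0 = -0.5000
x' = 1 + -0.5000·(sin -0.7382 − sin 0.2618) = 1.4659
y' = -0.5 − -0.5000·(cos -0.7382 − cos 0.2618) = -0.6131

(1.4659, -0.6131, -0.7382)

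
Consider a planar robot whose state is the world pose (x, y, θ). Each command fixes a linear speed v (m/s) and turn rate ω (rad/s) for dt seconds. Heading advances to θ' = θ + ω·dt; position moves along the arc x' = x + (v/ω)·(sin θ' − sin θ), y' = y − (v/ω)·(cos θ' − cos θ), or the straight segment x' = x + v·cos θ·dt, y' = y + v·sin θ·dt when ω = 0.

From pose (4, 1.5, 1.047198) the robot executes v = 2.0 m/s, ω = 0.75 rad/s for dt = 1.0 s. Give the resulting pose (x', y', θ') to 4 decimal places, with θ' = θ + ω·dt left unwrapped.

(4.2892, 3.4319, 1.7972)

θ' = 1.0472 + 0.75·1.0 = 1.7972
R = v/ω = 2.0/0.75 = 2.6667
x' = 4 + 2.6667·(sin 1.7972 − sin 1.0472) = 4.2892
y' = 1.5 − 2.6667·(cos 1.7972 − cos 1.0472) = 3.4319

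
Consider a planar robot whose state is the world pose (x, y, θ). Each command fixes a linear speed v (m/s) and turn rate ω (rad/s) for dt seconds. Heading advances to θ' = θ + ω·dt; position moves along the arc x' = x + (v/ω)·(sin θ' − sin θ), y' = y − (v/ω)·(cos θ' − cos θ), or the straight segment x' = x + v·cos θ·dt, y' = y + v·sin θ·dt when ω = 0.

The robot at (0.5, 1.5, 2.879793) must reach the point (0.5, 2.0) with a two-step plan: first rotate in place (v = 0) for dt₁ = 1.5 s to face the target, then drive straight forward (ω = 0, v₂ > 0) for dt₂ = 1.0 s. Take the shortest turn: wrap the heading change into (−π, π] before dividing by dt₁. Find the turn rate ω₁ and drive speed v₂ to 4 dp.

ω₁ = -0.8727, v₂ = 0.5000

heading to target = atan2(2−1.5, 0.5−0.5) = 1.5708
Δθ = wrap(1.5708 − 2.8798) = -1.3090; ω₁ = Δθ/dt₁ = -0.8727
distance = √((0.5−0.5)² + (2−1.5)²) = 0.5000; v₂ = distance/dt₂ = 0.5000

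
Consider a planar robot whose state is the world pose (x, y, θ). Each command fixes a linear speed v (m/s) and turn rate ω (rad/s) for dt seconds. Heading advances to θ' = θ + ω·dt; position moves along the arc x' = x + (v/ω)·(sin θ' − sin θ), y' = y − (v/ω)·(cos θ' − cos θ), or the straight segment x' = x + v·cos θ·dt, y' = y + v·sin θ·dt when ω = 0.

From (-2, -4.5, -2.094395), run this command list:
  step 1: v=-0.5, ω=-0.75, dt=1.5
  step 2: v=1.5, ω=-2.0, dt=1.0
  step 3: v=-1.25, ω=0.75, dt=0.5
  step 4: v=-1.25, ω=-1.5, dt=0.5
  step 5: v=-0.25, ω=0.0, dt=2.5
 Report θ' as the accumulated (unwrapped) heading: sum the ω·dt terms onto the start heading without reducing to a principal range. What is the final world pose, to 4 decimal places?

(-2.9423, -4.5776, -5.5944)

step 1: θ'=-3.2194 (R=0.6667) → pose (-1.3708, -4.1687, -3.2194)
step 2: θ'=-5.2194 (R=-0.7500) → pose (-1.9682, -3.0568, -5.2194)
step 3: θ'=-4.8444 (R=-1.6667) → pose (-2.1634, -3.6467, -4.8444)
step 4: θ'=-5.5944 (R=0.8333) → pose (-2.4598, -4.1803, -5.5944)
step 5: θ'=-5.5944 (straight) → pose (-2.9423, -4.5776, -5.5944)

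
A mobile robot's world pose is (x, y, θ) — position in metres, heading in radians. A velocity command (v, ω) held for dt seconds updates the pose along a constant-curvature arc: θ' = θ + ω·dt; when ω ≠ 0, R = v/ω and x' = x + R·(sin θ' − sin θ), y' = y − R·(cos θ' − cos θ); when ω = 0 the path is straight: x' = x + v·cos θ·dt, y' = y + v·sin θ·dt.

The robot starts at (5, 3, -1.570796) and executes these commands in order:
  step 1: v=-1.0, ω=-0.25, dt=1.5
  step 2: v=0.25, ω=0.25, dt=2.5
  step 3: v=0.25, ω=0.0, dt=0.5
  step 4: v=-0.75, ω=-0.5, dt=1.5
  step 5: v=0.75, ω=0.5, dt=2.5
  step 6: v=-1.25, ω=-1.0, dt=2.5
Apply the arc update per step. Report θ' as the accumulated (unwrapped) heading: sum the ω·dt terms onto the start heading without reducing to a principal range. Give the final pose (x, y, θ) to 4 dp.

(6.7637, 5.1610, -3.3208)

step 1: θ'=-1.9458 (R=4.0000) → pose (5.2780, 4.4651, -1.9458)
step 2: θ'=-1.3208 (R=1.0000) → pose (5.2396, 3.8514, -1.3208)
step 3: θ'=-1.3208 (straight) → pose (5.2705, 3.7303, -1.3208)
step 4: θ'=-2.0708 (R=1.5000) → pose (5.4075, 4.8205, -2.0708)
step 5: θ'=-0.8208 (R=1.5000) → pose (5.6263, 3.0789, -0.8208)
step 6: θ'=-3.3208 (R=1.2500) → pose (6.7637, 5.1610, -3.3208)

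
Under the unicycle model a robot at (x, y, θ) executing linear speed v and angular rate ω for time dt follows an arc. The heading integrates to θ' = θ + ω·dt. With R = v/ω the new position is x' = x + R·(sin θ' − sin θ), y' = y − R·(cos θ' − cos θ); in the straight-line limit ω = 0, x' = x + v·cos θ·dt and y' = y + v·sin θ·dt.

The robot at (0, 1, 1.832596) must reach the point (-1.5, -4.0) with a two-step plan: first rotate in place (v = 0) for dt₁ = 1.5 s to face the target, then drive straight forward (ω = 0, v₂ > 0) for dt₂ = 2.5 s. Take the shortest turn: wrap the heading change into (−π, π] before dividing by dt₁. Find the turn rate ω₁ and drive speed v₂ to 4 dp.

heading to target = atan2(-4−1, -1.5−0) = -1.8623
Δθ = wrap(-1.8623 − 1.8326) = 2.5883; ω₁ = Δθ/dt₁ = 1.7256
distance = √((-1.5−0)² + (-4−1)²) = 5.2202; v₂ = distance/dt₂ = 2.0881

ω₁ = 1.7256, v₂ = 2.0881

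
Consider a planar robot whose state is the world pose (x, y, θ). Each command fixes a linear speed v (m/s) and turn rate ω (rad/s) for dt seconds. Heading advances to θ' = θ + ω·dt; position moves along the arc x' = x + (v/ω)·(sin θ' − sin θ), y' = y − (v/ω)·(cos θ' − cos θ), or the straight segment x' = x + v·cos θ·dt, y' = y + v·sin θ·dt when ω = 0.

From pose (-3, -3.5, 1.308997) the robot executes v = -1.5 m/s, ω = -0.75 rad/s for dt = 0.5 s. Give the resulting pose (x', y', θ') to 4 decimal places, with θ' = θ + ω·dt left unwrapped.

(-3.3238, -4.1716, 0.9340)

θ' = 1.3090 + -0.75·0.5 = 0.9340
R = v/ω = -1.5/-0.75 = 2.0000
x' = -3 + 2.0000·(sin 0.9340 − sin 1.3090) = -3.3238
y' = -3.5 − 2.0000·(cos 0.9340 − cos 1.3090) = -4.1716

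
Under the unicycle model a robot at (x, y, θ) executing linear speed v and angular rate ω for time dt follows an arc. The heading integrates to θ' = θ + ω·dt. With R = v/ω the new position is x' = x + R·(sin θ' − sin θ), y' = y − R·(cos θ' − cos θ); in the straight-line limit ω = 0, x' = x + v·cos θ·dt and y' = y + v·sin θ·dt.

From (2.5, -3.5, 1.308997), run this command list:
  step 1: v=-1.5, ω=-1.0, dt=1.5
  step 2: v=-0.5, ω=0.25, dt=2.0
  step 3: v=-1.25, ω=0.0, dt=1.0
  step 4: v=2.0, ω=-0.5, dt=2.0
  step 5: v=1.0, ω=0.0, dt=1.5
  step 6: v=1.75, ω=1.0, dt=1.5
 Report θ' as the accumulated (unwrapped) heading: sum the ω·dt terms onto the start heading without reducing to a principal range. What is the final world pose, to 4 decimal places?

step 1: θ'=-0.1910 (R=1.5000) → pose (0.7663, -4.5845, -0.1910)
step 2: θ'=0.3090 (R=-2.0000) → pose (-0.2215, -4.6428, 0.3090)
step 3: θ'=0.3090 (straight) → pose (-1.4123, -5.0230, 0.3090)
step 4: θ'=-0.6910 (R=-4.0000) → pose (2.3533, -5.7511, -0.6910)
step 5: θ'=-0.6910 (straight) → pose (3.5092, -6.7071, -0.6910)
step 6: θ'=0.8090 (R=1.7500) → pose (5.8908, -6.5664, 0.8090)

(5.8908, -6.5664, 0.8090)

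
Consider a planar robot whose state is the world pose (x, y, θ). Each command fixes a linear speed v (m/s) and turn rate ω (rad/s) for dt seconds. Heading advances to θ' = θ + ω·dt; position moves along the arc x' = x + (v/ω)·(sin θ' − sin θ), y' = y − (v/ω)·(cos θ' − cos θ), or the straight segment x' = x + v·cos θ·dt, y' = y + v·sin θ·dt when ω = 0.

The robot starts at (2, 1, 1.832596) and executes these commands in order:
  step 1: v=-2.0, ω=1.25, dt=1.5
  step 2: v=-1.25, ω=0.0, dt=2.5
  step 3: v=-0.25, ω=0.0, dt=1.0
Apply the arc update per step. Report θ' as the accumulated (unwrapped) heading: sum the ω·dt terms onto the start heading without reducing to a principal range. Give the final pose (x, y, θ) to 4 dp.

(7.2522, 1.8735, 3.7076)

step 1: θ'=3.7076 (R=-1.6000) → pose (4.4035, 0.0636, 3.7076)
step 2: θ'=3.7076 (straight) → pose (7.0412, 1.7395, 3.7076)
step 3: θ'=3.7076 (straight) → pose (7.2522, 1.8735, 3.7076)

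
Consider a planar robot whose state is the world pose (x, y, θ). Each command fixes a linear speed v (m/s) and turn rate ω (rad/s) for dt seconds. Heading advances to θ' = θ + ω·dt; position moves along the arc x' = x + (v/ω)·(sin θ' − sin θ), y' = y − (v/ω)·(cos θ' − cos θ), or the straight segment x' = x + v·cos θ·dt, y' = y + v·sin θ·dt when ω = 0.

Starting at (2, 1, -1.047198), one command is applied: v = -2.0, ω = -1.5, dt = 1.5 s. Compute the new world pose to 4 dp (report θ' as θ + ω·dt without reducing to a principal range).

(3.3613, 2.9839, -3.2972)

θ' = -1.0472 + -1.5·1.5 = -3.2972
R = v/ω = -2.0/-1.5 = 1.3333
x' = 2 + 1.3333·(sin -3.2972 − sin -1.0472) = 3.3613
y' = 1 − 1.3333·(cos -3.2972 − cos -1.0472) = 2.9839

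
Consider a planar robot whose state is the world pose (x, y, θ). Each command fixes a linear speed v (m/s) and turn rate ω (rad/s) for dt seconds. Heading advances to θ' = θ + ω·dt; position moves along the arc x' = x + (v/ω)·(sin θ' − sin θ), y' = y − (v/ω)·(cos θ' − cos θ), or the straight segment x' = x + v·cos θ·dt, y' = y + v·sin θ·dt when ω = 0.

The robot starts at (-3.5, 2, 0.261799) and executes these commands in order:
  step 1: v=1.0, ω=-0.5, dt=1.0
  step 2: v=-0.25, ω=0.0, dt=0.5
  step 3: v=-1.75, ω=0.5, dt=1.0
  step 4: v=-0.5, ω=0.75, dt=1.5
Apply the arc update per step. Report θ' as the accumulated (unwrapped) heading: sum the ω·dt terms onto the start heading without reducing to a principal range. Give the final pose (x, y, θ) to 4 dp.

step 1: θ'=-0.2382 (R=-2.0000) → pose (-2.5105, 2.0117, -0.2382)
step 2: θ'=-0.2382 (straight) → pose (-2.6319, 2.0412, -0.2382)
step 3: θ'=0.2618 (R=-3.5000) → pose (-4.3636, 2.0207, 0.2618)
step 4: θ'=1.3868 (R=-0.6667) → pose (-4.8465, 1.4988, 1.3868)

(-4.8465, 1.4988, 1.3868)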